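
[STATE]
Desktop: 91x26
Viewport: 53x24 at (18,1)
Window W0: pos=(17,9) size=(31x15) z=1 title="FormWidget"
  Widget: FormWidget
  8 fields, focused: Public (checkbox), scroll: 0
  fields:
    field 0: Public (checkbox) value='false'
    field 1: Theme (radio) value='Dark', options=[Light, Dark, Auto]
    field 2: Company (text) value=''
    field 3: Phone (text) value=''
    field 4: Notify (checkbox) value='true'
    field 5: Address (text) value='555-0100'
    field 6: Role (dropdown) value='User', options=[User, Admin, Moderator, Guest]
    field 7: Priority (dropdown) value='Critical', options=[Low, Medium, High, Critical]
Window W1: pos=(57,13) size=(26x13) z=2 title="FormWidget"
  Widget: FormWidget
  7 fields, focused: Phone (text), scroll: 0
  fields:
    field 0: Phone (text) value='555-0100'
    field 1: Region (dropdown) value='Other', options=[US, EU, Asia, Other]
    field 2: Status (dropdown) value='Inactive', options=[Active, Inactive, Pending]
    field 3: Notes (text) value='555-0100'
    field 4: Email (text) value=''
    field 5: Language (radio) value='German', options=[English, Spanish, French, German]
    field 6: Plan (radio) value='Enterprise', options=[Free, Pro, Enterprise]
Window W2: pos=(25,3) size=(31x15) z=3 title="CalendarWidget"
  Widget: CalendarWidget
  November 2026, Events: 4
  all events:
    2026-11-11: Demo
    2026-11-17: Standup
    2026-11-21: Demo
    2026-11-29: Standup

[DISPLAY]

                                                     
                                                     
       ┏━━━━━━━━━━━━━━━━━━━━━━━━━━━━━┓               
       ┃ CalendarWidget              ┃               
       ┠─────────────────────────────┨               
       ┃        November 2026        ┃               
       ┃Mo Tu We Th Fr Sa Su         ┃               
       ┃                   1         ┃               
━━━━━━━┃ 2  3  4  5  6  7  8         ┃               
 FormWi┃ 9 10 11* 12 13 14 15        ┃               
───────┃16 17* 18 19 20 21* 22       ┃               
> Publi┃23 24 25 26 27 28 29*        ┃               
  Theme┃30                           ┃ ┏━━━━━━━━━━━━━
  Compa┃                             ┃ ┃ FormWidget  
  Phone┃                             ┃ ┠─────────────
  Notif┃                             ┃ ┃> Phone:     
  Addre┗━━━━━━━━━━━━━━━━━━━━━━━━━━━━━┛ ┃  Region:    
  Role:       [User        ▼]┃         ┃  Status:    
  Priority:   [Critical    ▼]┃         ┃  Notes:     
                             ┃         ┃  Email:     
                             ┃         ┃  Language:  
                             ┃         ┃  Plan:      
━━━━━━━━━━━━━━━━━━━━━━━━━━━━━┛         ┃             
                                       ┃             


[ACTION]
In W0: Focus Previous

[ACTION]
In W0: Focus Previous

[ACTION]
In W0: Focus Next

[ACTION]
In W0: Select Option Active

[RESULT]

                                                     
                                                     
       ┏━━━━━━━━━━━━━━━━━━━━━━━━━━━━━┓               
       ┃ CalendarWidget              ┃               
       ┠─────────────────────────────┨               
       ┃        November 2026        ┃               
       ┃Mo Tu We Th Fr Sa Su         ┃               
       ┃                   1         ┃               
━━━━━━━┃ 2  3  4  5  6  7  8         ┃               
 FormWi┃ 9 10 11* 12 13 14 15        ┃               
───────┃16 17* 18 19 20 21* 22       ┃               
  Publi┃23 24 25 26 27 28 29*        ┃               
  Theme┃30                           ┃ ┏━━━━━━━━━━━━━
  Compa┃                             ┃ ┃ FormWidget  
  Phone┃                             ┃ ┠─────────────
  Notif┃                             ┃ ┃> Phone:     
  Addre┗━━━━━━━━━━━━━━━━━━━━━━━━━━━━━┛ ┃  Region:    
  Role:       [User        ▼]┃         ┃  Status:    
> Priority:   [Critical    ▼]┃         ┃  Notes:     
                             ┃         ┃  Email:     
                             ┃         ┃  Language:  
                             ┃         ┃  Plan:      
━━━━━━━━━━━━━━━━━━━━━━━━━━━━━┛         ┃             
                                       ┃             


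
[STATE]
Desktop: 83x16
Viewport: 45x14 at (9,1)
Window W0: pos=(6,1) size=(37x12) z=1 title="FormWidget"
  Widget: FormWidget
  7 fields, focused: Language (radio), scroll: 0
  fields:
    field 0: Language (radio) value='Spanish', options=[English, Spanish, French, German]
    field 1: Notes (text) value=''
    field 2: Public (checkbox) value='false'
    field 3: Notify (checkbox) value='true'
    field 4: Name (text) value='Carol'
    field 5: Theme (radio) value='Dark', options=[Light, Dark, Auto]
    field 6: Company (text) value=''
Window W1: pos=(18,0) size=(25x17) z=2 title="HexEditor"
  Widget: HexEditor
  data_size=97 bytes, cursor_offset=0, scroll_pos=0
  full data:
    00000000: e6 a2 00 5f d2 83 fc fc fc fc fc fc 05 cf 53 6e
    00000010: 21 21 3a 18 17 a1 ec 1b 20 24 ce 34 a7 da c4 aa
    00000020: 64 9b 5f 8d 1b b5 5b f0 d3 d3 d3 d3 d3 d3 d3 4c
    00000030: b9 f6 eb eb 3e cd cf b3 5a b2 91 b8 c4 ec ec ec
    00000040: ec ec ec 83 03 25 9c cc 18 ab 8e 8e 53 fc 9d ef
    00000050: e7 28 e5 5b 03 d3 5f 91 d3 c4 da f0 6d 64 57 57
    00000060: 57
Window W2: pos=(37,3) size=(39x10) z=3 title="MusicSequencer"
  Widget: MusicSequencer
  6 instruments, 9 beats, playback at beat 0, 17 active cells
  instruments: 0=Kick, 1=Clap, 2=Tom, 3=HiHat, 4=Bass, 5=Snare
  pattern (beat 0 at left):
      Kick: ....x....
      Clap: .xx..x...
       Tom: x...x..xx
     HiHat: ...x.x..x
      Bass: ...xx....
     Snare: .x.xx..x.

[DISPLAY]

━━━━━━━━━┃ HexEditor             ┃           
ormWidget┠───────────────────────┨           
─────────┃00000000  E6 a2 00┏━━━━━━━━━━━━━━━━
Language:┃00000010  21 21 3a┃ MusicSequencer 
Notes:   ┃00000020  64 9b 5f┠────────────────
Public:  ┃00000030  b9 f6 eb┃      ▼12345678 
Notify:  ┃00000040  ec ec ec┃  Kick····█···· 
Name:    ┃00000050  e7 28 e5┃  Clap·██··█··· 
Theme:   ┃00000060  57      ┃   Tom█···█··██ 
Company: ┃                  ┃ HiHat···█·█··█ 
         ┃                  ┃  Bass···██···· 
━━━━━━━━━┃                  ┗━━━━━━━━━━━━━━━━
         ┃                       ┃           
         ┃                       ┃           


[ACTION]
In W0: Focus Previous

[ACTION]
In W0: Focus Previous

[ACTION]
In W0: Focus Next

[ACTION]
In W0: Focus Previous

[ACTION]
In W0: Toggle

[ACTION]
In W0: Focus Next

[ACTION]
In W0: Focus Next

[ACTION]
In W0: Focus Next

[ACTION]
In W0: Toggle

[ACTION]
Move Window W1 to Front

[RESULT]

━━━━━━━━━┃ HexEditor             ┃           
ormWidget┠───────────────────────┨           
─────────┃00000000  E6 a2 00 5f d┃━━━━━━━━━━━
Language:┃00000010  21 21 3a 18 1┃cSequencer 
Notes:   ┃00000020  64 9b 5f 8d 1┃───────────
Public:  ┃00000030  b9 f6 eb eb 3┃ ▼12345678 
Notify:  ┃00000040  ec ec ec 83 0┃k····█···· 
Name:    ┃00000050  e7 28 e5 5b 0┃p·██··█··· 
Theme:   ┃00000060  57           ┃m█···█··██ 
Company: ┃                       ┃t···█·█··█ 
         ┃                       ┃s···██···· 
━━━━━━━━━┃                       ┃━━━━━━━━━━━
         ┃                       ┃           
         ┃                       ┃           


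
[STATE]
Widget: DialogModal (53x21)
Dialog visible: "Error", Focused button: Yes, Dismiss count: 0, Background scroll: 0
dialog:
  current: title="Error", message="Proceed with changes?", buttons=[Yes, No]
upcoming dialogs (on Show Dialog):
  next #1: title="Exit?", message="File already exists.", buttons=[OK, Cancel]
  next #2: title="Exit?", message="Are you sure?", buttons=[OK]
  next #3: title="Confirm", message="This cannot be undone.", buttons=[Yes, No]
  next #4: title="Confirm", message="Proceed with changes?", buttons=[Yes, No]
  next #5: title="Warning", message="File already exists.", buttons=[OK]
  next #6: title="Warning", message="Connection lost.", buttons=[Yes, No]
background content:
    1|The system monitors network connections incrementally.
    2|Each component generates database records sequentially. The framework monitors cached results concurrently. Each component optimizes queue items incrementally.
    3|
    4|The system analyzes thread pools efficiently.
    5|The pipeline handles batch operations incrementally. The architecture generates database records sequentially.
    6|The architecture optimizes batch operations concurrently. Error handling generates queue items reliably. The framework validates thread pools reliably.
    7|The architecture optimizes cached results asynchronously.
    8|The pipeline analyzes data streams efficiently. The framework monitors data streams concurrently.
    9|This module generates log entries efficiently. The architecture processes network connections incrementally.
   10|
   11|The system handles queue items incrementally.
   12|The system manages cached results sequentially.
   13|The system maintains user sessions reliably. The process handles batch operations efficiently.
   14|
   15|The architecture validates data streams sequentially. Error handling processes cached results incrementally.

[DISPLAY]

The system monitors network connections incrementally
Each component generates database records sequentiall
                                                     
The system analyzes thread pools efficiently.        
The pipeline handles batch operations incrementally. 
The architecture optimizes batch operations concurren
The architecture optimizes cached results asynchronou
The pipeline analyzes data streams efficiently. The f
This module ge┌───────────────────────┐iently. The ar
              │         Error         │              
The system han│ Proceed with changes? │tally.        
The system man│       [Yes]  No       │ntially.      
The system mai└───────────────────────┘ably. The proc
                                                     
The architecture validates data streams sequentially.
                                                     
                                                     
                                                     
                                                     
                                                     
                                                     


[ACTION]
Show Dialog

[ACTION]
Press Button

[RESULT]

The system monitors network connections incrementally
Each component generates database records sequentiall
                                                     
The system analyzes thread pools efficiently.        
The pipeline handles batch operations incrementally. 
The architecture optimizes batch operations concurren
The architecture optimizes cached results asynchronou
The pipeline analyzes data streams efficiently. The f
This module generates log entries efficiently. The ar
                                                     
The system handles queue items incrementally.        
The system manages cached results sequentially.      
The system maintains user sessions reliably. The proc
                                                     
The architecture validates data streams sequentially.
                                                     
                                                     
                                                     
                                                     
                                                     
                                                     


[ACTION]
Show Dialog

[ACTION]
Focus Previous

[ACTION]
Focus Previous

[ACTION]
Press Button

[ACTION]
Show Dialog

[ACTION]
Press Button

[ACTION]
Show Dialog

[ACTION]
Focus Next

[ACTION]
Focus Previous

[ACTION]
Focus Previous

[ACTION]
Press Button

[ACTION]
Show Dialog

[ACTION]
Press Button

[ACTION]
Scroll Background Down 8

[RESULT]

This module generates log entries efficiently. The ar
                                                     
The system handles queue items incrementally.        
The system manages cached results sequentially.      
The system maintains user sessions reliably. The proc
                                                     
The architecture validates data streams sequentially.
                                                     
                                                     
                                                     
                                                     
                                                     
                                                     
                                                     
                                                     
                                                     
                                                     
                                                     
                                                     
                                                     
                                                     


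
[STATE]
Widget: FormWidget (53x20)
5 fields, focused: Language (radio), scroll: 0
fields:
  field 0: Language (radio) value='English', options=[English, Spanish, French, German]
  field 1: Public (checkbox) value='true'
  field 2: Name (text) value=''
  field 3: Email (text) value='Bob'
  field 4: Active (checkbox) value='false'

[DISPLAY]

> Language:   (●) English  ( ) Spanish  ( ) French  (
  Public:     [x]                                    
  Name:       [                                     ]
  Email:      [Bob                                  ]
  Active:     [ ]                                    
                                                     
                                                     
                                                     
                                                     
                                                     
                                                     
                                                     
                                                     
                                                     
                                                     
                                                     
                                                     
                                                     
                                                     
                                                     


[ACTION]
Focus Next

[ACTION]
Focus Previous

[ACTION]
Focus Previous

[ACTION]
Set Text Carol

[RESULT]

  Language:   (●) English  ( ) Spanish  ( ) French  (
  Public:     [x]                                    
  Name:       [                                     ]
  Email:      [Bob                                  ]
> Active:     [ ]                                    
                                                     
                                                     
                                                     
                                                     
                                                     
                                                     
                                                     
                                                     
                                                     
                                                     
                                                     
                                                     
                                                     
                                                     
                                                     


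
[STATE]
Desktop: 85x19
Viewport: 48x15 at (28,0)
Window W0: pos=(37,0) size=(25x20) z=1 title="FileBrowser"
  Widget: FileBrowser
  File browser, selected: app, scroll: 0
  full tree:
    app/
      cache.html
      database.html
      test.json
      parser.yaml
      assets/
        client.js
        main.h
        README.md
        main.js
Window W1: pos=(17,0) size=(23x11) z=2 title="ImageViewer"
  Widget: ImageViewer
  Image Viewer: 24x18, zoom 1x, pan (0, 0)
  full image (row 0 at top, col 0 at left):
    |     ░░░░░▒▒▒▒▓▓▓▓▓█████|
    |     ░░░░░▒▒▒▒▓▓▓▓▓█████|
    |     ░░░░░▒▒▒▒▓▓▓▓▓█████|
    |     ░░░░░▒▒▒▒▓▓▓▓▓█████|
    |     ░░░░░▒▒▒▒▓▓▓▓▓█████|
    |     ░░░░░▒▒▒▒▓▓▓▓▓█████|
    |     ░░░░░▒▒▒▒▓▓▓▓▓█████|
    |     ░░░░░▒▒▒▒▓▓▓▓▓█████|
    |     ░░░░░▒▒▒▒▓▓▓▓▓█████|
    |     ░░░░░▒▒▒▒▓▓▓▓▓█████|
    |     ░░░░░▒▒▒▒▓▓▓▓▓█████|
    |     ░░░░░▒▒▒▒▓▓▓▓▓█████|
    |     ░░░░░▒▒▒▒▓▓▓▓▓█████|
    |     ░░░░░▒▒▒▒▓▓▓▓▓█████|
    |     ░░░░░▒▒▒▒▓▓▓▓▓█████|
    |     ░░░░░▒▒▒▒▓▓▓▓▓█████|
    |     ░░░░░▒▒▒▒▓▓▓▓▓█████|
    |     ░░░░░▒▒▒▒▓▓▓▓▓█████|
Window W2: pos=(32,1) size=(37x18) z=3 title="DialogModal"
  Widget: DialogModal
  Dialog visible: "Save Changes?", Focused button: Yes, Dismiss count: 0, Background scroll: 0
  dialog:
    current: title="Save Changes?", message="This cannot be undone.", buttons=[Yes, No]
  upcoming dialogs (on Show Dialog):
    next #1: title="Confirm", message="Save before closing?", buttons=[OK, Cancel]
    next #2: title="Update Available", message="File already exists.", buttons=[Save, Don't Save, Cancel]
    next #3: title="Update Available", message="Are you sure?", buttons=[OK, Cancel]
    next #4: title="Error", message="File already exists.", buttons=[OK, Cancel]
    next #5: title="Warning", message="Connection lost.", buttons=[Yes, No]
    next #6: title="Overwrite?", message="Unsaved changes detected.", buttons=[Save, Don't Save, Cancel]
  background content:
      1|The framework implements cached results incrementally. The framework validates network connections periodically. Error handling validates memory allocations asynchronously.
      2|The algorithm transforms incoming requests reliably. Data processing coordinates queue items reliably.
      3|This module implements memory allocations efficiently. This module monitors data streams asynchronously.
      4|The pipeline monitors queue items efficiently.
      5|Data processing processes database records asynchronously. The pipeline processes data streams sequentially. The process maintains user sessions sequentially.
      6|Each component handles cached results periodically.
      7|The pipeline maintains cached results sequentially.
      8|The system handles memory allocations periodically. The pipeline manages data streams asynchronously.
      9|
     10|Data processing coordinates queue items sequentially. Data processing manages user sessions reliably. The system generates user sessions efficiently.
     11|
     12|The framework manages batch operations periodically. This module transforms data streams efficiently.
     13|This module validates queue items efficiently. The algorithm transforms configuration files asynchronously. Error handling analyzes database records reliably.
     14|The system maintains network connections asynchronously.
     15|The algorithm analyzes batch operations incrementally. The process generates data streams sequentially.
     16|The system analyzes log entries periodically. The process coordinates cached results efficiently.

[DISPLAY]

━━━━━━━━━━━┓━━━━━━━━━━━━━━━━━━━━━┓              
er  ┏━━━━━━━━━━━━━━━━━━━━━━━━━━━━━━━━━━━┓       
────┃ DialogModal                       ┃       
▒▒▒▒┠───────────────────────────────────┨       
▒▒▒▒┃The framework implements cached res┃       
▒▒▒▒┃The algorithm transforms incoming r┃       
▒▒▒▒┃This module implements memory alloc┃       
▒▒▒▒┃The pipeline monitors queue items e┃       
▒▒▒▒┃Data┌────────────────────────┐base ┃       
▒▒▒▒┃Each│     Save Changes?      │resul┃       
━━━━┃The │ This cannot be undone. │resul┃       
    ┃The │       [Yes]  No        │catio┃       
    ┃    └────────────────────────┘     ┃       
    ┃Data processing coordinates queue i┃       
    ┃                                   ┃       


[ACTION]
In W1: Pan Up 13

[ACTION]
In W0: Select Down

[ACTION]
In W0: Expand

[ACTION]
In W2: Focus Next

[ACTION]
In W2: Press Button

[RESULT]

━━━━━━━━━━━┓━━━━━━━━━━━━━━━━━━━━━┓              
er  ┏━━━━━━━━━━━━━━━━━━━━━━━━━━━━━━━━━━━┓       
────┃ DialogModal                       ┃       
▒▒▒▒┠───────────────────────────────────┨       
▒▒▒▒┃The framework implements cached res┃       
▒▒▒▒┃The algorithm transforms incoming r┃       
▒▒▒▒┃This module implements memory alloc┃       
▒▒▒▒┃The pipeline monitors queue items e┃       
▒▒▒▒┃Data processing processes database ┃       
▒▒▒▒┃Each component handles cached resul┃       
━━━━┃The pipeline maintains cached resul┃       
    ┃The system handles memory allocatio┃       
    ┃                                   ┃       
    ┃Data processing coordinates queue i┃       
    ┃                                   ┃       


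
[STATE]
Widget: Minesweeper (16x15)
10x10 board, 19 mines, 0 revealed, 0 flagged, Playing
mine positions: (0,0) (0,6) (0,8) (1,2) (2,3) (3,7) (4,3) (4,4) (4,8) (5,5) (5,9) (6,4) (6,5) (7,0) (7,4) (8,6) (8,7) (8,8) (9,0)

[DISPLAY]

■■■■■■■■■■      
■■■■■■■■■■      
■■■■■■■■■■      
■■■■■■■■■■      
■■■■■■■■■■      
■■■■■■■■■■      
■■■■■■■■■■      
■■■■■■■■■■      
■■■■■■■■■■      
■■■■■■■■■■      
                
                
                
                
                


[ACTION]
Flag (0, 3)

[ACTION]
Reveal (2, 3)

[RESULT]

✹■■⚑■■✹■✹■      
■■✹■■■■■■■      
■■■✹■■■■■■      
■■■■■■■✹■■      
■■■✹✹■■■✹■      
■■■■■✹■■■✹      
■■■■✹✹■■■■      
✹■■■✹■■■■■      
■■■■■■✹✹✹■      
✹■■■■■■■■■      
                
                
                
                
                


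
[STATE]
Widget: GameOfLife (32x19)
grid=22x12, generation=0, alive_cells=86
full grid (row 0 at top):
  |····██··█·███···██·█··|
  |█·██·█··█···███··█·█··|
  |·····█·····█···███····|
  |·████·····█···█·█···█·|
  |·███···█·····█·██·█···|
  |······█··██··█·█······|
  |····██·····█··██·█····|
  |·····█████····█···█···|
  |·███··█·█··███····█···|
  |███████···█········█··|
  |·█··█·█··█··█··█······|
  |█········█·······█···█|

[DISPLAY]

Gen: 0                          
····██··█·███···██·█··          
█·██·█··█···███··█·█··          
·····█·····█···███····          
·████·····█···█·█···█·          
·███···█·····█·██·█···          
······█··██··█·█······          
····██·····█··██·█····          
·····█████····█···█···          
·███··█·█··███····█···          
███████···█········█··          
·█··█·█··█··█··█······          
█········█·······█···█          
                                
                                
                                
                                
                                
                                


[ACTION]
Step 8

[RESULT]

Gen: 8                          
········█·····██······          
········█·····█·█·····          
··············█·█·····          
·····█···········█····          
·····█················          
·····█·············██·          
········█····█··█··███          
······████···█···█·██·          
·····██·██····███·····          
····██·█··············          
·····█·█··············          
······██··············          
                                
                                
                                
                                
                                
                                


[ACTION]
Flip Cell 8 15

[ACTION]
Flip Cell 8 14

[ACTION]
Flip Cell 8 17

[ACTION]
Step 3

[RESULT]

Gen: 11                         
·············█·██·····          
·············█···█····          
··············██·█····          
················█·····          
·····█················          
·······█··············          
·················█·███          
····█···█·······█··█··          
···██·············█···          
···█··██········███···          
···█····█·············          
····█████·············          
                                
                                
                                
                                
                                
                                


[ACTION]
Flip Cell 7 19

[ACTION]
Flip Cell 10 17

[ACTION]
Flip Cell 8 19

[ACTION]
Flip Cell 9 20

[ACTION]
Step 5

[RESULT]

Gen: 16                         
······················          
······················          
·············██·██····          
·············█···█····          
··············███·····          
··················█···          
·····█··········█··█··          
······█········█····█·          
······█·······█····█··          
·····██·······█··███··          
··█·····█·····██··██··          
···██████·······███···          
                                
                                
                                
                                
                                
                                


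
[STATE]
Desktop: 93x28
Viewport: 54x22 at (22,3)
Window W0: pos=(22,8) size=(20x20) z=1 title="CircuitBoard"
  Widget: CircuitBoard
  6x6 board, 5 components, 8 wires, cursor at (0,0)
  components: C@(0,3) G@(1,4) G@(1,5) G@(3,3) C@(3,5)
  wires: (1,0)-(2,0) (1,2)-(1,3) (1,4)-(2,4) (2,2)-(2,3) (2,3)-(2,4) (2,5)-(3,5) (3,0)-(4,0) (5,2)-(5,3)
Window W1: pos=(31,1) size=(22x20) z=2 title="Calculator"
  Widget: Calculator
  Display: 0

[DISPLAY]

         ┠────────────────────┨                       
         ┃                   0┃                       
         ┃┌───┬───┬───┬───┐   ┃                       
         ┃│ 7 │ 8 │ 9 │ ÷ │   ┃                       
         ┃├───┼───┼───┼───┤   ┃                       
┏━━━━━━━━┃│ 4 │ 5 │ 6 │ × │   ┃                       
┃ Circuit┃├───┼───┼───┼───┤   ┃                       
┠────────┃│ 1 │ 2 │ 3 │ - │   ┃                       
┃   0 1 2┃├───┼───┼───┼───┤   ┃                       
┃0  [.]  ┃│ 0 │ . │ = │ + │   ┃                       
┃        ┃├───┼───┼───┼───┤   ┃                       
┃1   ·   ┃│ C │ MC│ MR│ M+│   ┃                       
┃    │   ┃└───┴───┴───┴───┘   ┃                       
┃2   ·   ┃                    ┃                       
┃        ┃                    ┃                       
┃3   ·   ┃                    ┃                       
┃    │   ┃                    ┃                       
┃4   ·   ┗━━━━━━━━━━━━━━━━━━━━┛                       
┃                  ┃                                  
┃5           · ─ · ┃                                  
┃Cursor: (0,0)     ┃                                  
┃                  ┃                                  


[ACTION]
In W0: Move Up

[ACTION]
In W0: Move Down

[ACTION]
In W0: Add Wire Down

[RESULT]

         ┠────────────────────┨                       
         ┃                   0┃                       
         ┃┌───┬───┬───┬───┐   ┃                       
         ┃│ 7 │ 8 │ 9 │ ÷ │   ┃                       
         ┃├───┼───┼───┼───┤   ┃                       
┏━━━━━━━━┃│ 4 │ 5 │ 6 │ × │   ┃                       
┃ Circuit┃├───┼───┼───┼───┤   ┃                       
┠────────┃│ 1 │ 2 │ 3 │ - │   ┃                       
┃   0 1 2┃├───┼───┼───┼───┤   ┃                       
┃0       ┃│ 0 │ . │ = │ + │   ┃                       
┃        ┃├───┼───┼───┼───┤   ┃                       
┃1  [.]  ┃│ C │ MC│ MR│ M+│   ┃                       
┃    │   ┃└───┴───┴───┴───┘   ┃                       
┃2   ·   ┃                    ┃                       
┃        ┃                    ┃                       
┃3   ·   ┃                    ┃                       
┃    │   ┃                    ┃                       
┃4   ·   ┗━━━━━━━━━━━━━━━━━━━━┛                       
┃                  ┃                                  
┃5           · ─ · ┃                                  
┃Cursor: (1,0)     ┃                                  
┃                  ┃                                  


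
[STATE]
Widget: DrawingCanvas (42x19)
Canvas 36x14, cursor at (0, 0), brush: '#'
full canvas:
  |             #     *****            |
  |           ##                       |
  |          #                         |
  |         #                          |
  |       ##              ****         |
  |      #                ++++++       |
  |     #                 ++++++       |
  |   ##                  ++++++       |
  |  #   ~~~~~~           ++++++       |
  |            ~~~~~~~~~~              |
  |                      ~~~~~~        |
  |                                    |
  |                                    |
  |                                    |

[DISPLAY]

+            #     *****                  
           ##                             
          #                               
         #                                
       ##              ****               
      #                ++++++             
     #                 ++++++             
   ##                  ++++++             
  #   ~~~~~~           ++++++             
            ~~~~~~~~~~                    
                      ~~~~~~              
                                          
                                          
                                          
                                          
                                          
                                          
                                          
                                          


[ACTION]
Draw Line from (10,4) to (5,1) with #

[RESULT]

+            #     *****                  
           ##                             
          #                               
         #                                
       ##              ****               
 #    #                ++++++             
  #  #                 ++++++             
  ###                  ++++++             
  ##  ~~~~~~           ++++++             
   #        ~~~~~~~~~~                    
    #                 ~~~~~~              
                                          
                                          
                                          
                                          
                                          
                                          
                                          
                                          


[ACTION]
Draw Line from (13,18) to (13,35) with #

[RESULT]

+            #     *****                  
           ##                             
          #                               
         #                                
       ##              ****               
 #    #                ++++++             
  #  #                 ++++++             
  ###                  ++++++             
  ##  ~~~~~~           ++++++             
   #        ~~~~~~~~~~                    
    #                 ~~~~~~              
                                          
                                          
                  ##################      
                                          
                                          
                                          
                                          
                                          


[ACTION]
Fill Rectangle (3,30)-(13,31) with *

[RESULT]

+            #     *****                  
           ##                             
          #                               
         #                    **          
       ##              ****   **          
 #    #                ++++++ **          
  #  #                 ++++++ **          
  ###                  ++++++ **          
  ##  ~~~~~~           ++++++ **          
   #        ~~~~~~~~~~        **          
    #                 ~~~~~~  **          
                              **          
                              **          
                  ############**####      
                                          
                                          
                                          
                                          
                                          


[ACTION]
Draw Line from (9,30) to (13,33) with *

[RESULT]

+            #     *****                  
           ##                             
          #                               
         #                    **          
       ##              ****   **          
 #    #                ++++++ **          
  #  #                 ++++++ **          
  ###                  ++++++ **          
  ##  ~~~~~~           ++++++ **          
   #        ~~~~~~~~~~        **          
    #                 ~~~~~~  **          
                              **          
                              ***         
                  ############**#*##      
                                          
                                          
                                          
                                          
                                          


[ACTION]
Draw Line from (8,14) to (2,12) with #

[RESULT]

+            #     *****                  
           ##                             
          # #                             
         #  #                 **          
       ##    #         ****   **          
 #    #      #         ++++++ **          
  #  #       #         ++++++ **          
  ###         #        ++++++ **          
  ##  ~~~~~~  #        ++++++ **          
   #        ~~~~~~~~~~        **          
    #                 ~~~~~~  **          
                              **          
                              ***         
                  ############**#*##      
                                          
                                          
                                          
                                          
                                          


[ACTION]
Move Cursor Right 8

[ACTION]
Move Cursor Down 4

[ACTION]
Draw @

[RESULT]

             #     *****                  
           ##                             
          # #                             
         #  #                 **          
       #@    #         ****   **          
 #    #      #         ++++++ **          
  #  #       #         ++++++ **          
  ###         #        ++++++ **          
  ##  ~~~~~~  #        ++++++ **          
   #        ~~~~~~~~~~        **          
    #                 ~~~~~~  **          
                              **          
                              ***         
                  ############**#*##      
                                          
                                          
                                          
                                          
                                          


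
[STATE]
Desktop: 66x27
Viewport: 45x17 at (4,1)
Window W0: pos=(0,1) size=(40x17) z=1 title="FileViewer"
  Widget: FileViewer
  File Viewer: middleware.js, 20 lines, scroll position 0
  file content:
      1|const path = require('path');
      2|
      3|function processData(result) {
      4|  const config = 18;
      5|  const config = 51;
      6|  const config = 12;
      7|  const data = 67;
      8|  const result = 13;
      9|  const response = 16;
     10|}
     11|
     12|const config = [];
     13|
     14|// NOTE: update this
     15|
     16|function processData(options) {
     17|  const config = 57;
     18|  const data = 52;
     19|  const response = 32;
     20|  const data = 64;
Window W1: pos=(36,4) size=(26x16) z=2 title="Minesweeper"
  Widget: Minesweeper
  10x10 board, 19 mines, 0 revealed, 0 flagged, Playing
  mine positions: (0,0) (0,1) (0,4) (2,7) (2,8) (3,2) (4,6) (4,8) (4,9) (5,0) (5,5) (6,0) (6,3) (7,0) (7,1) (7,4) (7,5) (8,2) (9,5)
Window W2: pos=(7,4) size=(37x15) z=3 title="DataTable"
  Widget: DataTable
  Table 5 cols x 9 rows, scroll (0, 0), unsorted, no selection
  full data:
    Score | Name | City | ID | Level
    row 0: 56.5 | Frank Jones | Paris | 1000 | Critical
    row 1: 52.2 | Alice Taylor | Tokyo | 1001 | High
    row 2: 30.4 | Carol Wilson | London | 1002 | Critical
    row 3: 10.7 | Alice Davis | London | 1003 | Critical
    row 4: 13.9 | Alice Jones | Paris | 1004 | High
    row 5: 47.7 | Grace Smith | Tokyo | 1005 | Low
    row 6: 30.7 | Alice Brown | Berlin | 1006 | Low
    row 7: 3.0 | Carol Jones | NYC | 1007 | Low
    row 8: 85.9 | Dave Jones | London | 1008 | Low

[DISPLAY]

━━━━━━━━━━━━━━━━━━━━━━━━━━━━━━━━━━━┓         
leViewer                           ┃         
───────────────────────────────────┨         
st ┏━━━━━━━━━━━━━━━━━━━━━━━━━━━━━━━━━━━┓━━━━━
   ┃ DataTable                         ┃eeper
cti┠───────────────────────────────────┨─────
ons┃Score│Name        │City  │ID  │Leve┃■■■  
ons┃─────┼────────────┼──────┼────┼────┃■■■  
ons┃56.5 │Frank Jones │Paris │1000│Crit┃■■■  
ons┃52.2 │Alice Taylor│Tokyo │1001│High┃■■■  
ons┃30.4 │Carol Wilson│London│1002│Crit┃■■■  
ons┃10.7 │Alice Davis │London│1003│Crit┃■■■  
   ┃13.9 │Alice Jones │Paris │1004│High┃■■■  
   ┃47.7 │Grace Smith │Tokyo │1005│Low ┃■■■  
st ┃30.7 │Alice Brown │Berlin│1006│Low ┃■■■  
   ┃3.0  │Carol Jones │NYC   │1007│Low ┃■■■  
━━━┃85.9 │Dave Jones  │London│1008│Low ┃     


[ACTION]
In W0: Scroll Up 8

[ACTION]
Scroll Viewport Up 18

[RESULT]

                                             
━━━━━━━━━━━━━━━━━━━━━━━━━━━━━━━━━━━┓         
leViewer                           ┃         
───────────────────────────────────┨         
st ┏━━━━━━━━━━━━━━━━━━━━━━━━━━━━━━━━━━━┓━━━━━
   ┃ DataTable                         ┃eeper
cti┠───────────────────────────────────┨─────
ons┃Score│Name        │City  │ID  │Leve┃■■■  
ons┃─────┼────────────┼──────┼────┼────┃■■■  
ons┃56.5 │Frank Jones │Paris │1000│Crit┃■■■  
ons┃52.2 │Alice Taylor│Tokyo │1001│High┃■■■  
ons┃30.4 │Carol Wilson│London│1002│Crit┃■■■  
ons┃10.7 │Alice Davis │London│1003│Crit┃■■■  
   ┃13.9 │Alice Jones │Paris │1004│High┃■■■  
   ┃47.7 │Grace Smith │Tokyo │1005│Low ┃■■■  
st ┃30.7 │Alice Brown │Berlin│1006│Low ┃■■■  
   ┃3.0  │Carol Jones │NYC   │1007│Low ┃■■■  


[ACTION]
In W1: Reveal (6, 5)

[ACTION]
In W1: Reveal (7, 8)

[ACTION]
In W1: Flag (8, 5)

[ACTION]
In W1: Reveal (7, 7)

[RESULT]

                                             
━━━━━━━━━━━━━━━━━━━━━━━━━━━━━━━━━━━┓         
leViewer                           ┃         
───────────────────────────────────┨         
st ┏━━━━━━━━━━━━━━━━━━━━━━━━━━━━━━━━━━━┓━━━━━
   ┃ DataTable                         ┃eeper
cti┠───────────────────────────────────┨─────
ons┃Score│Name        │City  │ID  │Leve┃■■■  
ons┃─────┼────────────┼──────┼────┼────┃■■■  
ons┃56.5 │Frank Jones │Paris │1000│Crit┃■■■  
ons┃52.2 │Alice Taylor│Tokyo │1001│High┃■■■  
ons┃30.4 │Carol Wilson│London│1002│Crit┃■■■  
ons┃10.7 │Alice Davis │London│1003│Crit┃222  
   ┃13.9 │Alice Jones │Paris │1004│High┃     
   ┃47.7 │Grace Smith │Tokyo │1005│Low ┃     
st ┃30.7 │Alice Brown │Berlin│1006│Low ┃     
   ┃3.0  │Carol Jones │NYC   │1007│Low ┃     
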